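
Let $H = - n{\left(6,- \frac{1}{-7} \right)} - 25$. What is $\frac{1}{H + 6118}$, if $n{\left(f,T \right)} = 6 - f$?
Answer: $\frac{1}{6093} \approx 0.00016412$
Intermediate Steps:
$H = -25$ ($H = - (6 - 6) - 25 = \left(-1\right) 0 - 25 = 0 - 25 = -25$)
$\frac{1}{H + 6118} = \frac{1}{-25 + 6118} = \frac{1}{6093}$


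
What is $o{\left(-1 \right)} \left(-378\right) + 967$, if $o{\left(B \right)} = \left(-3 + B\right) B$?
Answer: $-545$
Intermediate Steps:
$o{\left(B \right)} = B \left(-3 + B\right)$
$o{\left(-1 \right)} \left(-378\right) + 967 = - (-3 - 1) \left(-378\right) + 967 = \left(-1\right) \left(-4\right) \left(-378\right) + 967 = 4 \left(-378\right) + 967 = -1512 + 967 = -545$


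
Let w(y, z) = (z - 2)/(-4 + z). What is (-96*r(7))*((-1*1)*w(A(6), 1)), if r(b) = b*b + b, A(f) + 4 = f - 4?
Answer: 1792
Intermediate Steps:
A(f) = -8 + f (A(f) = -4 + (f - 4) = -4 + (-4 + f) = -8 + f)
r(b) = b + b**2 (r(b) = b**2 + b = b + b**2)
w(y, z) = (-2 + z)/(-4 + z)
(-96*r(7))*((-1*1)*w(A(6), 1)) = (-672*(1 + 7))*((-1*1)*((-2 + 1)/(-4 + 1))) = (-672*8)*(-(-1)/(-3)) = (-96*56)*(-(-1)*(-1)/3) = -(-5376)/3 = -5376*(-1/3) = 1792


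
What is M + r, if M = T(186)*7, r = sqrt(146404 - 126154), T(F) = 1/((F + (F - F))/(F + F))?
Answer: 14 + 45*sqrt(10) ≈ 156.30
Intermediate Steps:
T(F) = 2 (T(F) = 1/((F + 0)/((2*F))) = 1/(F*(1/(2*F))) = 1/(1/2) = 2)
r = 45*sqrt(10) (r = sqrt(20250) = 45*sqrt(10) ≈ 142.30)
M = 14 (M = 2*7 = 14)
M + r = 14 + 45*sqrt(10)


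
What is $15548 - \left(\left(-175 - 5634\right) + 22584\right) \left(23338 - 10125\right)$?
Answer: $-221632527$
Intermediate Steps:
$15548 - \left(\left(-175 - 5634\right) + 22584\right) \left(23338 - 10125\right) = 15548 - \left(-5809 + 22584\right) 13213 = 15548 - 16775 \cdot 13213 = 15548 - 221648075 = -221632527$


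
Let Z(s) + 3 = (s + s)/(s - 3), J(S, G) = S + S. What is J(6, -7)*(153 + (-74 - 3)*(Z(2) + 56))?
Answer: -43440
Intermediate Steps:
J(S, G) = 2*S
Z(s) = -3 + 2*s/(-3 + s) (Z(s) = -3 + (s + s)/(s - 3) = -3 + (2*s)/(-3 + s) = -3 + 2*s/(-3 + s))
J(6, -7)*(153 + (-74 - 3)*(Z(2) + 56)) = (2*6)*(153 + (-74 - 3)*((9 - 1*2)/(-3 + 2) + 56)) = 12*(153 - 77*((9 - 2)/(-1) + 56)) = 12*(153 - 77*(-1*7 + 56)) = 12*(153 - 77*(-7 + 56)) = 12*(153 - 77*49) = 12*(153 - 3773) = 12*(-3620) = -43440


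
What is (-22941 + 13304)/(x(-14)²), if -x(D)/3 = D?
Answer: -9637/1764 ≈ -5.4632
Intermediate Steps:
x(D) = -3*D
(-22941 + 13304)/(x(-14)²) = (-22941 + 13304)/((-3*(-14))²) = -9637/(42²) = -9637/1764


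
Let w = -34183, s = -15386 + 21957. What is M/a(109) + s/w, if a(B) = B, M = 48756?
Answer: 1665910109/3725947 ≈ 447.11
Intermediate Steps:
s = 6571
M/a(109) + s/w = 48756/109 + 6571/(-34183) = 48756*(1/109) + 6571*(-1/34183) = 48756/109 - 6571/34183 = 1665910109/3725947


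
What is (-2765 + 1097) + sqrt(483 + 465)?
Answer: -1668 + 2*sqrt(237) ≈ -1637.2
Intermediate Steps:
(-2765 + 1097) + sqrt(483 + 465) = -1668 + sqrt(948) = -1668 + 2*sqrt(237)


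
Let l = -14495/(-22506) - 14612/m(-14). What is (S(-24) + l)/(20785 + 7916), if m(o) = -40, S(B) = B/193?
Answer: 3972489146/311668320645 ≈ 0.012746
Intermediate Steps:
S(B) = B/193 (S(B) = B*(1/193) = B/193)
l = 20589842/56265 (l = -14495/(-22506) - 14612/(-40) = -14495*(-1/22506) - 14612*(-1/40) = 14495/22506 + 3653/10 = 20589842/56265 ≈ 365.94)
(S(-24) + l)/(20785 + 7916) = ((1/193)*(-24) + 20589842/56265)/(20785 + 7916) = (-24/193 + 20589842/56265)/28701 = (3972489146/10859145)*(1/28701) = 3972489146/311668320645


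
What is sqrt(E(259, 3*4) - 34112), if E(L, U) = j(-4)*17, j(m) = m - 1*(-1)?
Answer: I*sqrt(34163) ≈ 184.83*I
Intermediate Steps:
j(m) = 1 + m (j(m) = m + 1 = 1 + m)
E(L, U) = -51 (E(L, U) = (1 - 4)*17 = -3*17 = -51)
sqrt(E(259, 3*4) - 34112) = sqrt(-51 - 34112) = sqrt(-34163) = I*sqrt(34163)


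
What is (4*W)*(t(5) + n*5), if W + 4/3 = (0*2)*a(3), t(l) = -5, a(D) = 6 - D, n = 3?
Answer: -160/3 ≈ -53.333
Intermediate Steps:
W = -4/3 (W = -4/3 + (0*2)*(6 - 1*3) = -4/3 + 0*(6 - 3) = -4/3 + 0*3 = -4/3 + 0 = -4/3 ≈ -1.3333)
(4*W)*(t(5) + n*5) = (4*(-4/3))*(-5 + 3*5) = -16*(-5 + 15)/3 = -16/3*10 = -160/3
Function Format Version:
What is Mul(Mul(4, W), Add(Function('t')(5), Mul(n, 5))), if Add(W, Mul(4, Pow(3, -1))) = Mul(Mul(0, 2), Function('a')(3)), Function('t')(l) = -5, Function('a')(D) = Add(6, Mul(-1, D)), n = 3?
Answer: Rational(-160, 3) ≈ -53.333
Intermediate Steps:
W = Rational(-4, 3) (W = Add(Rational(-4, 3), Mul(Mul(0, 2), Add(6, Mul(-1, 3)))) = Add(Rational(-4, 3), Mul(0, Add(6, -3))) = Add(Rational(-4, 3), Mul(0, 3)) = Add(Rational(-4, 3), 0) = Rational(-4, 3) ≈ -1.3333)
Mul(Mul(4, W), Add(Function('t')(5), Mul(n, 5))) = Mul(Mul(4, Rational(-4, 3)), Add(-5, Mul(3, 5))) = Mul(Rational(-16, 3), Add(-5, 15)) = Mul(Rational(-16, 3), 10) = Rational(-160, 3)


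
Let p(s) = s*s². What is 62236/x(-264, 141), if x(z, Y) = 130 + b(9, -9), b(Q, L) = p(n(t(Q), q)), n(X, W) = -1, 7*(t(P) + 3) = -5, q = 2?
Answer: 62236/129 ≈ 482.45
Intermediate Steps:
t(P) = -26/7 (t(P) = -3 + (⅐)*(-5) = -3 - 5/7 = -26/7)
p(s) = s³
b(Q, L) = -1 (b(Q, L) = (-1)³ = -1)
x(z, Y) = 129 (x(z, Y) = 130 - 1 = 129)
62236/x(-264, 141) = 62236/129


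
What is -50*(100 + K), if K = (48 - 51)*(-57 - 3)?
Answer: -14000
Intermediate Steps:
K = 180 (K = -3*(-60) = 180)
-50*(100 + K) = -50*(100 + 180) = -50*280 = -14000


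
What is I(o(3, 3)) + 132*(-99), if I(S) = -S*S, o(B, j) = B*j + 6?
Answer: -13293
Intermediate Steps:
o(B, j) = 6 + B*j
I(S) = -S**2
I(o(3, 3)) + 132*(-99) = -(6 + 3*3)**2 + 132*(-99) = -(6 + 9)**2 - 13068 = -1*15**2 - 13068 = -1*225 - 13068 = -225 - 13068 = -13293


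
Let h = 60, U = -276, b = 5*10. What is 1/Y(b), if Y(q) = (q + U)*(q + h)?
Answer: -1/24860 ≈ -4.0225e-5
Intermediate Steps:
b = 50
Y(q) = (-276 + q)*(60 + q) (Y(q) = (q - 276)*(q + 60) = (-276 + q)*(60 + q))
1/Y(b) = 1/(-16560 + 50² - 216*50) = 1/(-16560 + 2500 - 10800) = 1/(-24860) = -1/24860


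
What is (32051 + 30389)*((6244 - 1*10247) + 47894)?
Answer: 2740554040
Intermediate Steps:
(32051 + 30389)*((6244 - 1*10247) + 47894) = 62440*((6244 - 10247) + 47894) = 62440*(-4003 + 47894) = 62440*43891 = 2740554040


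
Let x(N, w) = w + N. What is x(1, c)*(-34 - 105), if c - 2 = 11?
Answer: -1946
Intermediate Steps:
c = 13 (c = 2 + 11 = 13)
x(N, w) = N + w
x(1, c)*(-34 - 105) = (1 + 13)*(-34 - 105) = 14*(-139) = -1946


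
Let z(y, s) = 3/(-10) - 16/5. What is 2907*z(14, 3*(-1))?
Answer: -20349/2 ≈ -10175.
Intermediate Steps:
z(y, s) = -7/2 (z(y, s) = 3*(-⅒) - 16*⅕ = -3/10 - 16/5 = -7/2)
2907*z(14, 3*(-1)) = 2907*(-7/2) = -20349/2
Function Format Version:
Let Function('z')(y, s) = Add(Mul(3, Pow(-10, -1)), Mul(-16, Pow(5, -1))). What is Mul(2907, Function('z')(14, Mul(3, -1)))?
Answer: Rational(-20349, 2) ≈ -10175.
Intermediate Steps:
Function('z')(y, s) = Rational(-7, 2) (Function('z')(y, s) = Add(Mul(3, Rational(-1, 10)), Mul(-16, Rational(1, 5))) = Add(Rational(-3, 10), Rational(-16, 5)) = Rational(-7, 2))
Mul(2907, Function('z')(14, Mul(3, -1))) = Mul(2907, Rational(-7, 2)) = Rational(-20349, 2)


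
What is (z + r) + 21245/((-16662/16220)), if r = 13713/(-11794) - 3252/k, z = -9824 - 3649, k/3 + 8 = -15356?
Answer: -12890311962495731/377400581574 ≈ -34156.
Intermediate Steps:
k = -46092 (k = -24 + 3*(-15356) = -24 - 46068 = -46092)
z = -13473
r = -49475459/45300754 (r = 13713/(-11794) - 3252/(-46092) = 13713*(-1/11794) - 3252*(-1/46092) = -13713/11794 + 271/3841 = -49475459/45300754 ≈ -1.0922)
(z + r) + 21245/((-16662/16220)) = (-13473 - 49475459/45300754) + 21245/((-16662/16220)) = -610386534101/45300754 + 21245/((-16662*1/16220)) = -610386534101/45300754 + 21245/(-8331/8110) = -610386534101/45300754 + 21245*(-8110/8331) = -610386534101/45300754 - 172296950/8331 = -12890311962495731/377400581574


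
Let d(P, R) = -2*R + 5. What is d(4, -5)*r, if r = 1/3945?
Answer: 1/263 ≈ 0.0038023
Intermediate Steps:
d(P, R) = 5 - 2*R
r = 1/3945 ≈ 0.00025349
d(4, -5)*r = (5 - 2*(-5))*(1/3945) = (5 + 10)*(1/3945) = 15*(1/3945) = 1/263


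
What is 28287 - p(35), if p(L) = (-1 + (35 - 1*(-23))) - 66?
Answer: 28296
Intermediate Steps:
p(L) = -9 (p(L) = (-1 + (35 + 23)) - 66 = (-1 + 58) - 66 = 57 - 66 = -9)
28287 - p(35) = 28287 - 1*(-9) = 28287 + 9 = 28296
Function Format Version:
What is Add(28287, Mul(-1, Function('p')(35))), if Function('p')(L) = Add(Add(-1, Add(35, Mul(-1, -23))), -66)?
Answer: 28296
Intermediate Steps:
Function('p')(L) = -9 (Function('p')(L) = Add(Add(-1, Add(35, 23)), -66) = Add(Add(-1, 58), -66) = Add(57, -66) = -9)
Add(28287, Mul(-1, Function('p')(35))) = Add(28287, Mul(-1, -9)) = Add(28287, 9) = 28296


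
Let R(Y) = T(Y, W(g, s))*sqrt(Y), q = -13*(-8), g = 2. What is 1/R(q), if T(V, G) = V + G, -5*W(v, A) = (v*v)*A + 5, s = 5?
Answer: sqrt(26)/5148 ≈ 0.00099049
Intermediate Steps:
W(v, A) = -1 - A*v**2/5 (W(v, A) = -((v*v)*A + 5)/5 = -(v**2*A + 5)/5 = -(A*v**2 + 5)/5 = -(5 + A*v**2)/5 = -1 - A*v**2/5)
T(V, G) = G + V
q = 104
R(Y) = sqrt(Y)*(-5 + Y) (R(Y) = ((-1 - 1/5*5*2**2) + Y)*sqrt(Y) = ((-1 - 1/5*5*4) + Y)*sqrt(Y) = ((-1 - 4) + Y)*sqrt(Y) = (-5 + Y)*sqrt(Y) = sqrt(Y)*(-5 + Y))
1/R(q) = 1/(sqrt(104)*(-5 + 104)) = 1/((2*sqrt(26))*99) = 1/(198*sqrt(26)) = sqrt(26)/5148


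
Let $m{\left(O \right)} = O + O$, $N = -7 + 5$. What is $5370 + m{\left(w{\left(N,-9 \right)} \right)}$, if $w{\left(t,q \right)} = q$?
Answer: $5352$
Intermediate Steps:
$N = -2$
$m{\left(O \right)} = 2 O$
$5370 + m{\left(w{\left(N,-9 \right)} \right)} = 5370 + 2 \left(-9\right) = 5370 - 18 = 5352$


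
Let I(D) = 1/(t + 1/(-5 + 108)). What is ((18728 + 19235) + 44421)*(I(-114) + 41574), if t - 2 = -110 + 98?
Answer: 3524349870512/1029 ≈ 3.4250e+9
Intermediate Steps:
t = -10 (t = 2 + (-110 + 98) = 2 - 12 = -10)
I(D) = -103/1029 (I(D) = 1/(-10 + 1/(-5 + 108)) = 1/(-10 + 1/103) = 1/(-1029/103) = -103/1029)
((18728 + 19235) + 44421)*(I(-114) + 41574) = ((18728 + 19235) + 44421)*(-103/1029 + 41574) = (37963 + 44421)*(42779543/1029) = 82384*(42779543/1029) = 3524349870512/1029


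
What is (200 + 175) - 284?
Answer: 91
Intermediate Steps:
(200 + 175) - 284 = 375 - 284 = 91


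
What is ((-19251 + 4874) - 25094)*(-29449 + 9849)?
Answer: 773631600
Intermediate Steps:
((-19251 + 4874) - 25094)*(-29449 + 9849) = (-14377 - 25094)*(-19600) = -39471*(-19600) = 773631600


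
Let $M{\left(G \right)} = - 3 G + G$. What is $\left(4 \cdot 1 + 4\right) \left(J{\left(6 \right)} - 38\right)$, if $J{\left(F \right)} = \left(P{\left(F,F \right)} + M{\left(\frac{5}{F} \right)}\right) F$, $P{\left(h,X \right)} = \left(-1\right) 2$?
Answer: $-480$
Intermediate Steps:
$P{\left(h,X \right)} = -2$
$M{\left(G \right)} = - 2 G$
$J{\left(F \right)} = F \left(-2 - \frac{10}{F}\right)$ ($J{\left(F \right)} = \left(-2 - 2 \frac{5}{F}\right) F = \left(-2 - \frac{10}{F}\right) F = F \left(-2 - \frac{10}{F}\right)$)
$\left(4 \cdot 1 + 4\right) \left(J{\left(6 \right)} - 38\right) = \left(4 \cdot 1 + 4\right) \left(\left(-10 - 12\right) - 38\right) = \left(4 + 4\right) \left(\left(-10 - 12\right) - 38\right) = 8 \left(-22 - 38\right) = 8 \left(-60\right) = -480$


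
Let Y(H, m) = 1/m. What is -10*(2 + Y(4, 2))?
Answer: -25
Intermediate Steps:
-10*(2 + Y(4, 2)) = -10*(2 + 1/2) = -10*(2 + ½) = -10*5/2 = -25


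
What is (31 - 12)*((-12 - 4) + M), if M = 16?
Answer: 0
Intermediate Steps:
(31 - 12)*((-12 - 4) + M) = (31 - 12)*((-12 - 4) + 16) = 19*(-16 + 16) = 19*0 = 0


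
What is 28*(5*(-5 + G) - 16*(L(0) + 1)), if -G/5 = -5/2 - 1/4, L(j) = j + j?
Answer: 777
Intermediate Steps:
L(j) = 2*j
G = 55/4 (G = -5*(-5/2 - 1/4) = -5*(-11/4) = 55/4 ≈ 13.750)
28*(5*(-5 + G) - 16*(L(0) + 1)) = 28*(5*(-5 + 55/4) - 16*(2*0 + 1)) = 28*(5*(35/4) - 16*(0 + 1)) = 28*(175/4 - 16*1) = 28*(175/4 - 16) = 28*(111/4) = 777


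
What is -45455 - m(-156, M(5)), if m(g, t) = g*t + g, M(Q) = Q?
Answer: -44519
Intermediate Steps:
m(g, t) = g + g*t
-45455 - m(-156, M(5)) = -45455 - (-156)*(1 + 5) = -45455 - (-156)*6 = -45455 - 1*(-936) = -45455 + 936 = -44519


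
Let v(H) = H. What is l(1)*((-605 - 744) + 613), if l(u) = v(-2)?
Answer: 1472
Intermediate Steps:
l(u) = -2
l(1)*((-605 - 744) + 613) = -2*((-605 - 744) + 613) = -2*(-1349 + 613) = -2*(-736) = 1472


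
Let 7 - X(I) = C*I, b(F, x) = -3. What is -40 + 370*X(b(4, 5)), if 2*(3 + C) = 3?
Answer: 885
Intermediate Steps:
C = -3/2 (C = -3 + (1/2)*3 = -3 + 3/2 = -3/2 ≈ -1.5000)
X(I) = 7 + 3*I/2 (X(I) = 7 - (-3)*I/2 = 7 + 3*I/2)
-40 + 370*X(b(4, 5)) = -40 + 370*(7 + (3/2)*(-3)) = -40 + 370*(7 - 9/2) = -40 + 370*(5/2) = -40 + 925 = 885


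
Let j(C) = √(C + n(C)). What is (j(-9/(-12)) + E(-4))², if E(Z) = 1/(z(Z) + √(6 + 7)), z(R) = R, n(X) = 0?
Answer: (-2 + √3*(4 - √13))²/(4*(4 - √13)²) ≈ 2.7861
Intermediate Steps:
j(C) = √C (j(C) = √(C + 0) = √C)
E(Z) = 1/(Z + √13) (E(Z) = 1/(Z + √(6 + 7)) = 1/(Z + √13))
(j(-9/(-12)) + E(-4))² = (√(-9/(-12)) + 1/(-4 + √13))² = (√(-9*(-1/12)) + 1/(-4 + √13))² = (√(¾) + 1/(-4 + √13))² = (√3/2 + 1/(-4 + √13))² = (1/(-4 + √13) + √3/2)²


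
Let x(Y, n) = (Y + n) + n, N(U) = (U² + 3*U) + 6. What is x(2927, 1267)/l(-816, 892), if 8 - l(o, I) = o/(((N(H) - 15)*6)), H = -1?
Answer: -60071/48 ≈ -1251.5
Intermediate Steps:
N(U) = 6 + U² + 3*U
x(Y, n) = Y + 2*n
l(o, I) = 8 + o/66 (l(o, I) = 8 - o/(((6 + (-1)² + 3*(-1)) - 15)*6) = 8 - o/(((6 + 1 - 3) - 15)*6) = 8 - o/((4 - 15)*6) = 8 - o/((-11*6)) = 8 - o/(-66) = 8 - o*(-1)/66 = 8 - (-1)*o/66 = 8 + o/66)
x(2927, 1267)/l(-816, 892) = (2927 + 2*1267)/(8 + (1/66)*(-816)) = (2927 + 2534)/(8 - 136/11) = 5461/(-48/11) = 5461*(-11/48) = -60071/48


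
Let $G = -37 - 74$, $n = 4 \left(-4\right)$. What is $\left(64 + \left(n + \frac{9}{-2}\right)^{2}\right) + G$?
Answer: $\frac{1493}{4} \approx 373.25$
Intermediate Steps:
$n = -16$
$G = -111$ ($G = -37 - 74 = -111$)
$\left(64 + \left(n + \frac{9}{-2}\right)^{2}\right) + G = \left(64 + \left(-16 + \frac{9}{-2}\right)^{2}\right) - 111 = \left(64 + \left(-16 + 9 \left(- \frac{1}{2}\right)\right)^{2}\right) - 111 = \left(64 + \left(-16 - \frac{9}{2}\right)^{2}\right) - 111 = \left(64 + \left(- \frac{41}{2}\right)^{2}\right) - 111 = \left(64 + \frac{1681}{4}\right) - 111 = \frac{1937}{4} - 111 = \frac{1493}{4}$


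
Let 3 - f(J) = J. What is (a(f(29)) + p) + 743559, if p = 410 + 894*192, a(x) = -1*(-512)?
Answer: 916129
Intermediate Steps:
f(J) = 3 - J
a(x) = 512
p = 172058 (p = 410 + 171648 = 172058)
(a(f(29)) + p) + 743559 = (512 + 172058) + 743559 = 172570 + 743559 = 916129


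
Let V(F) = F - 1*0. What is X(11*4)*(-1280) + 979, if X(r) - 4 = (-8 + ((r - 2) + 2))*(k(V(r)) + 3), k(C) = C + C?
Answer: -4197421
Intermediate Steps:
V(F) = F (V(F) = F + 0 = F)
k(C) = 2*C
X(r) = 4 + (-8 + r)*(3 + 2*r) (X(r) = 4 + (-8 + ((r - 2) + 2))*(2*r + 3) = 4 + (-8 + ((-2 + r) + 2))*(3 + 2*r) = 4 + (-8 + r)*(3 + 2*r))
X(11*4)*(-1280) + 979 = (-20 - 143*4 + 2*(11*4)**2)*(-1280) + 979 = (-20 - 13*44 + 2*44**2)*(-1280) + 979 = (-20 - 572 + 2*1936)*(-1280) + 979 = (-20 - 572 + 3872)*(-1280) + 979 = 3280*(-1280) + 979 = -4198400 + 979 = -4197421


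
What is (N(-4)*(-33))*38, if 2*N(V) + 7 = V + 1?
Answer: 6270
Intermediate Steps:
N(V) = -3 + V/2 (N(V) = -7/2 + (V + 1)/2 = -7/2 + (1 + V)/2 = -7/2 + (½ + V/2) = -3 + V/2)
(N(-4)*(-33))*38 = ((-3 + (½)*(-4))*(-33))*38 = ((-3 - 2)*(-33))*38 = -5*(-33)*38 = 165*38 = 6270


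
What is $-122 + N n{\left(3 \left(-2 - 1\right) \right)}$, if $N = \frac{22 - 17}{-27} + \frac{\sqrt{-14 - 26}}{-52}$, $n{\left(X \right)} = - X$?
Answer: $- \frac{371}{3} - \frac{9 i \sqrt{10}}{26} \approx -123.67 - 1.0946 i$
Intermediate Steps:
$N = - \frac{5}{27} - \frac{i \sqrt{10}}{26}$ ($N = \left(22 - 17\right) \left(- \frac{1}{27}\right) + \sqrt{-40} \left(- \frac{1}{52}\right) = 5 \left(- \frac{1}{27}\right) + 2 i \sqrt{10} \left(- \frac{1}{52}\right) = - \frac{5}{27} - \frac{i \sqrt{10}}{26} \approx -0.18519 - 0.12163 i$)
$-122 + N n{\left(3 \left(-2 - 1\right) \right)} = -122 + \left(- \frac{5}{27} - \frac{i \sqrt{10}}{26}\right) \left(- 3 \left(-2 - 1\right)\right) = -122 + \left(- \frac{5}{27} - \frac{i \sqrt{10}}{26}\right) \left(- 3 \left(-3\right)\right) = -122 + \left(- \frac{5}{27} - \frac{i \sqrt{10}}{26}\right) \left(\left(-1\right) \left(-9\right)\right) = -122 + \left(- \frac{5}{27} - \frac{i \sqrt{10}}{26}\right) 9 = -122 - \left(\frac{5}{3} + \frac{9 i \sqrt{10}}{26}\right) = - \frac{371}{3} - \frac{9 i \sqrt{10}}{26}$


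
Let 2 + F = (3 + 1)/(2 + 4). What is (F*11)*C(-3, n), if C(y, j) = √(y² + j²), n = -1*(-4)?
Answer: -220/3 ≈ -73.333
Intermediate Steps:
F = -4/3 (F = -2 + (3 + 1)/(2 + 4) = -2 + 4/6 = -2 + 4*(⅙) = -2 + ⅔ = -4/3 ≈ -1.3333)
n = 4
C(y, j) = √(j² + y²)
(F*11)*C(-3, n) = (-4/3*11)*√(4² + (-3)²) = -44*√(16 + 9)/3 = -44*√25/3 = -44/3*5 = -220/3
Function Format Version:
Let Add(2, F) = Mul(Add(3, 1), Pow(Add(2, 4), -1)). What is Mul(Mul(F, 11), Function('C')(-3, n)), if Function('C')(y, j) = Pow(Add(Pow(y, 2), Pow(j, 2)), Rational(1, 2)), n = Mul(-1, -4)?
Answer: Rational(-220, 3) ≈ -73.333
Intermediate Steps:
F = Rational(-4, 3) (F = Add(-2, Mul(Add(3, 1), Pow(Add(2, 4), -1))) = Add(-2, Mul(4, Pow(6, -1))) = Add(-2, Mul(4, Rational(1, 6))) = Add(-2, Rational(2, 3)) = Rational(-4, 3) ≈ -1.3333)
n = 4
Function('C')(y, j) = Pow(Add(Pow(j, 2), Pow(y, 2)), Rational(1, 2))
Mul(Mul(F, 11), Function('C')(-3, n)) = Mul(Mul(Rational(-4, 3), 11), Pow(Add(Pow(4, 2), Pow(-3, 2)), Rational(1, 2))) = Mul(Rational(-44, 3), Pow(Add(16, 9), Rational(1, 2))) = Mul(Rational(-44, 3), Pow(25, Rational(1, 2))) = Mul(Rational(-44, 3), 5) = Rational(-220, 3)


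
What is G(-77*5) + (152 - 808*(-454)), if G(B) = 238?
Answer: 367222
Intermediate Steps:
G(-77*5) + (152 - 808*(-454)) = 238 + (152 - 808*(-454)) = 238 + (152 + 366832) = 238 + 366984 = 367222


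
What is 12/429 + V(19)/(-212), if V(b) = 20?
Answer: -503/7579 ≈ -0.066368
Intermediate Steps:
12/429 + V(19)/(-212) = 12/429 + 20/(-212) = 12*(1/429) + 20*(-1/212) = 4/143 - 5/53 = -503/7579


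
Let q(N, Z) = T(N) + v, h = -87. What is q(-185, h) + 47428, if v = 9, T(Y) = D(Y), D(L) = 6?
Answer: 47443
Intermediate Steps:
T(Y) = 6
q(N, Z) = 15 (q(N, Z) = 6 + 9 = 15)
q(-185, h) + 47428 = 15 + 47428 = 47443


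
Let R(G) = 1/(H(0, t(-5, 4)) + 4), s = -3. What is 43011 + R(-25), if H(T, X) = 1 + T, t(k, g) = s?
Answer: 215056/5 ≈ 43011.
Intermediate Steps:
t(k, g) = -3
R(G) = 1/5 (R(G) = 1/((1 + 0) + 4) = 1/(1 + 4) = 1/5)
43011 + R(-25) = 43011 + 1/5 = 215056/5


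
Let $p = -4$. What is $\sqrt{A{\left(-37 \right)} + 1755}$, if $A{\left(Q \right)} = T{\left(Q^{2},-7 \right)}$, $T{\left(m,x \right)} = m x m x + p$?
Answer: $6 \sqrt{2550990} \approx 9583.1$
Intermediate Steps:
$T{\left(m,x \right)} = -4 + m^{2} x^{2}$ ($T{\left(m,x \right)} = m x m x - 4 = x m^{2} x - 4 = m^{2} x^{2} - 4 = -4 + m^{2} x^{2}$)
$A{\left(Q \right)} = -4 + 49 Q^{4}$ ($A{\left(Q \right)} = -4 + \left(Q^{2}\right)^{2} \left(-7\right)^{2} = -4 + Q^{4} \cdot 49 = -4 + 49 Q^{4}$)
$\sqrt{A{\left(-37 \right)} + 1755} = \sqrt{\left(-4 + 49 \left(-37\right)^{4}\right) + 1755} = \sqrt{\left(-4 + 49 \cdot 1874161\right) + 1755} = \sqrt{\left(-4 + 91833889\right) + 1755} = \sqrt{91833885 + 1755} = \sqrt{91835640} = 6 \sqrt{2550990}$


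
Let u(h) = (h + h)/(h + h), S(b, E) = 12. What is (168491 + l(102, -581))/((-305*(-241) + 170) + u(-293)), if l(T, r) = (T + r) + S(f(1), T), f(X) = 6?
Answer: 42006/18419 ≈ 2.2806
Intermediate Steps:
l(T, r) = 12 + T + r (l(T, r) = (T + r) + 12 = 12 + T + r)
u(h) = 1 (u(h) = (2*h)/((2*h)) = (2*h)*(1/(2*h)) = 1)
(168491 + l(102, -581))/((-305*(-241) + 170) + u(-293)) = (168491 + (12 + 102 - 581))/((-305*(-241) + 170) + 1) = (168491 - 467)/((73505 + 170) + 1) = 168024/(73675 + 1) = 168024/73676 = 168024*(1/73676) = 42006/18419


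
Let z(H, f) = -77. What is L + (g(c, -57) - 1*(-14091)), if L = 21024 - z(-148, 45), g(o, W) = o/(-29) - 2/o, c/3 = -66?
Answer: 101055863/2871 ≈ 35199.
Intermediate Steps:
c = -198 (c = 3*(-66) = -198)
g(o, W) = -2/o - o/29 (g(o, W) = o*(-1/29) - 2/o = -o/29 - 2/o = -2/o - o/29)
L = 21101 (L = 21024 - 1*(-77) = 21024 + 77 = 21101)
L + (g(c, -57) - 1*(-14091)) = 21101 + ((-2/(-198) - 1/29*(-198)) - 1*(-14091)) = 21101 + ((-2*(-1/198) + 198/29) + 14091) = 21101 + ((1/99 + 198/29) + 14091) = 21101 + (19631/2871 + 14091) = 21101 + 40474892/2871 = 101055863/2871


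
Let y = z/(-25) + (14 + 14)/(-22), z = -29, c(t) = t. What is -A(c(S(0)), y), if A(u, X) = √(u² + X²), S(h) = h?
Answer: -31/275 ≈ -0.11273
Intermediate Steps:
y = -31/275 (y = -29/(-25) + (14 + 14)/(-22) = -29*(-1/25) + 28*(-1/22) = 29/25 - 14/11 = -31/275 ≈ -0.11273)
A(u, X) = √(X² + u²)
-A(c(S(0)), y) = -√((-31/275)² + 0²) = -√(961/75625 + 0) = -√(961/75625) = -1*31/275 = -31/275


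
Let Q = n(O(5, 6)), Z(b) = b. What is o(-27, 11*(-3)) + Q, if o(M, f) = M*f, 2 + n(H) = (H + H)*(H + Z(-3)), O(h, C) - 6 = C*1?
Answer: 1105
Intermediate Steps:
O(h, C) = 6 + C (O(h, C) = 6 + C*1 = 6 + C)
n(H) = -2 + 2*H*(-3 + H) (n(H) = -2 + (H + H)*(H - 3) = -2 + (2*H)*(-3 + H) = -2 + 2*H*(-3 + H))
Q = 214 (Q = -2 - 6*(6 + 6) + 2*(6 + 6)² = -2 - 6*12 + 2*12² = -2 - 72 + 2*144 = -2 - 72 + 288 = 214)
o(-27, 11*(-3)) + Q = -297*(-3) + 214 = -27*(-33) + 214 = 891 + 214 = 1105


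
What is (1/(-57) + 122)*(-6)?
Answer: -13906/19 ≈ -731.89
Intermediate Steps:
(1/(-57) + 122)*(-6) = (-1/57 + 122)*(-6) = (6953/57)*(-6) = -13906/19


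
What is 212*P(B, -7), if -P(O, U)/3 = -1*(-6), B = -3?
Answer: -3816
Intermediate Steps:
P(O, U) = -18 (P(O, U) = -(-3)*(-6) = -3*6 = -18)
212*P(B, -7) = 212*(-18) = -3816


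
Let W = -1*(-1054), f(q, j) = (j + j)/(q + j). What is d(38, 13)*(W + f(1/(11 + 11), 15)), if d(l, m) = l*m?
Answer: 172669796/331 ≈ 5.2166e+5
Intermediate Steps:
f(q, j) = 2*j/(j + q) (f(q, j) = (2*j)/(j + q) = 2*j/(j + q))
W = 1054
d(38, 13)*(W + f(1/(11 + 11), 15)) = (38*13)*(1054 + 2*15/(15 + 1/(11 + 11))) = 494*(1054 + 2*15/(15 + 1/22)) = 494*(1054 + 2*15/(331/22)) = 494*(1054 + 2*15*(22/331)) = 494*(1054 + 660/331) = 494*(349534/331) = 172669796/331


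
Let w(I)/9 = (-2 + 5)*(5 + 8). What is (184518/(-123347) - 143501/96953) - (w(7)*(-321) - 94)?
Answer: 20126946993942/178490473 ≈ 1.1276e+5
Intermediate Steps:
w(I) = 351 (w(I) = 9*((-2 + 5)*(5 + 8)) = 9*(3*13) = 9*39 = 351)
(184518/(-123347) - 143501/96953) - (w(7)*(-321) - 94) = (184518/(-123347) - 143501/96953) - (351*(-321) - 94) = (184518*(-1/123347) - 143501*1/96953) - (-112671 - 94) = (-2754/1841 - 143501/96953) - 1*(-112765) = -531193903/178490473 + 112765 = 20126946993942/178490473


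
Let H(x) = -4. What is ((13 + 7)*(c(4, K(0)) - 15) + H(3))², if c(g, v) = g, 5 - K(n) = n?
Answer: 50176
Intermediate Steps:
K(n) = 5 - n
((13 + 7)*(c(4, K(0)) - 15) + H(3))² = ((13 + 7)*(4 - 15) - 4)² = (20*(-11) - 4)² = (-220 - 4)² = (-224)² = 50176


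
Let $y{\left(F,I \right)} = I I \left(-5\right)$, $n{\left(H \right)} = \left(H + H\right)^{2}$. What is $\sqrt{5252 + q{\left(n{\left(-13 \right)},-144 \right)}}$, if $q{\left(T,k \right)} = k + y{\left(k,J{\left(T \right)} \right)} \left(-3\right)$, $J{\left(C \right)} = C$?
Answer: $2 \sqrt{1714937} \approx 2619.1$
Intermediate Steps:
$n{\left(H \right)} = 4 H^{2}$ ($n{\left(H \right)} = \left(2 H\right)^{2} = 4 H^{2}$)
$y{\left(F,I \right)} = - 5 I^{2}$ ($y{\left(F,I \right)} = I^{2} \left(-5\right) = - 5 I^{2}$)
$q{\left(T,k \right)} = k + 15 T^{2}$ ($q{\left(T,k \right)} = k + - 5 T^{2} \left(-3\right) = k + 15 T^{2}$)
$\sqrt{5252 + q{\left(n{\left(-13 \right)},-144 \right)}} = \sqrt{5252 - \left(144 - 15 \left(4 \left(-13\right)^{2}\right)^{2}\right)} = \sqrt{5252 - \left(144 - 15 \left(4 \cdot 169\right)^{2}\right)} = \sqrt{5252 - \left(144 - 15 \cdot 676^{2}\right)} = \sqrt{5252 + \left(-144 + 15 \cdot 456976\right)} = \sqrt{5252 + \left(-144 + 6854640\right)} = \sqrt{5252 + 6854496} = \sqrt{6859748} = 2 \sqrt{1714937}$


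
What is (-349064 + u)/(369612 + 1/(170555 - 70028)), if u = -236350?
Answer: -1590538194/1004215825 ≈ -1.5839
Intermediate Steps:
(-349064 + u)/(369612 + 1/(170555 - 70028)) = (-349064 - 236350)/(369612 + 1/(170555 - 70028)) = -585414/(369612 + 1/100527) = -585414/37155985525/100527 = -585414*100527/37155985525 = -1590538194/1004215825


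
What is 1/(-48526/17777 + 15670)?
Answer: 17777/278517064 ≈ 6.3827e-5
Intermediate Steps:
1/(-48526/17777 + 15670) = 1/(278517064/17777) = 17777/278517064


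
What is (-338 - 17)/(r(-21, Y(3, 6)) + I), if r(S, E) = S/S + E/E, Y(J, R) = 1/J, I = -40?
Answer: 355/38 ≈ 9.3421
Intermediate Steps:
r(S, E) = 2 (r(S, E) = 1 + 1 = 2)
(-338 - 17)/(r(-21, Y(3, 6)) + I) = (-338 - 17)/(2 - 40) = -355/(-38) = -355*(-1/38) = 355/38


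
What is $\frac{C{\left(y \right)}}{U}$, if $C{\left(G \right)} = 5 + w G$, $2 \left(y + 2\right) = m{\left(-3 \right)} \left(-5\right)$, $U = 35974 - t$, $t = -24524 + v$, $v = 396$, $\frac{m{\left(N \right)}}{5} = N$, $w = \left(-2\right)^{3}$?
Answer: $- \frac{31}{6678} \approx -0.0046421$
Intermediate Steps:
$w = -8$
$m{\left(N \right)} = 5 N$
$t = -24128$ ($t = -24524 + 396 = -24128$)
$U = 60102$ ($U = 35974 - -24128 = 35974 + 24128 = 60102$)
$y = \frac{71}{2}$ ($y = -2 + \frac{5 \left(-3\right) \left(-5\right)}{2} = -2 + \frac{\left(-15\right) \left(-5\right)}{2} = -2 + \frac{1}{2} \cdot 75 = -2 + \frac{75}{2} = \frac{71}{2} \approx 35.5$)
$C{\left(G \right)} = 5 - 8 G$
$\frac{C{\left(y \right)}}{U} = \frac{5 - 284}{60102} = \left(5 - 284\right) \frac{1}{60102} = \left(-279\right) \frac{1}{60102} = - \frac{31}{6678}$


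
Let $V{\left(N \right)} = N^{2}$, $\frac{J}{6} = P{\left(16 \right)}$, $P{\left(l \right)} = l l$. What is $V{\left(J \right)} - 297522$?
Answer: $2061774$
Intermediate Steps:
$P{\left(l \right)} = l^{2}$
$J = 1536$ ($J = 6 \cdot 16^{2} = 6 \cdot 256 = 1536$)
$V{\left(J \right)} - 297522 = 1536^{2} - 297522 = 2359296 - 297522 = 2061774$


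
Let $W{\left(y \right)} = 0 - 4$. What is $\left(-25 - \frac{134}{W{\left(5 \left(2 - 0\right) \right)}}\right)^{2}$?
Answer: $\frac{289}{4} \approx 72.25$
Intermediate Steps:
$W{\left(y \right)} = -4$
$\left(-25 - \frac{134}{W{\left(5 \left(2 - 0\right) \right)}}\right)^{2} = \left(-25 - \frac{134}{-4}\right)^{2} = \left(-25 - - \frac{67}{2}\right)^{2} = \left(-25 + \frac{67}{2}\right)^{2} = \left(\frac{17}{2}\right)^{2} = \frac{289}{4}$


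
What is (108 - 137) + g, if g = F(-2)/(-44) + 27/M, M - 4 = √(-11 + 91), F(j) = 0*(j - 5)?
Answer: -491/16 + 27*√5/16 ≈ -26.914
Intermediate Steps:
F(j) = 0 (F(j) = 0*(-5 + j) = 0)
M = 4 + 4*√5 (M = 4 + √(-11 + 91) = 4 + √80 = 4 + 4*√5 ≈ 12.944)
g = 27/(4 + 4*√5) (g = 0/(-44) + 27/(4 + 4*√5) = 0*(-1/44) + 27/(4 + 4*√5) = 0 + 27/(4 + 4*√5) = 27/(4 + 4*√5) ≈ 2.0859)
(108 - 137) + g = (108 - 137) + (-27/16 + 27*√5/16) = -29 + (-27/16 + 27*√5/16) = -491/16 + 27*√5/16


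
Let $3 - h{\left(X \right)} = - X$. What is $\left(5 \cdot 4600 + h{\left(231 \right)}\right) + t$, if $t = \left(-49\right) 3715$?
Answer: $-158801$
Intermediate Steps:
$h{\left(X \right)} = 3 + X$ ($h{\left(X \right)} = 3 - - X = 3 + X$)
$t = -182035$
$\left(5 \cdot 4600 + h{\left(231 \right)}\right) + t = \left(5 \cdot 4600 + \left(3 + 231\right)\right) - 182035 = \left(23000 + 234\right) - 182035 = 23234 - 182035 = -158801$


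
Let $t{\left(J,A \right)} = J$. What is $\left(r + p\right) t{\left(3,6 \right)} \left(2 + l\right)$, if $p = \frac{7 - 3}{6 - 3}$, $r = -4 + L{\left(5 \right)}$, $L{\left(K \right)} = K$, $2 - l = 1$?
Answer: $21$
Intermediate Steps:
$l = 1$ ($l = 2 - 1 = 1$)
$r = 1$ ($r = -4 + 5 = 1$)
$p = \frac{4}{3} \approx 1.3333$
$\left(r + p\right) t{\left(3,6 \right)} \left(2 + l\right) = \left(1 + \frac{4}{3}\right) 3 \left(2 + 1\right) = \frac{7 \cdot 3 \cdot 3}{3} = \frac{7}{3} \cdot 9 = 21$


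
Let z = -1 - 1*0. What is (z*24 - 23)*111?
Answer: -5217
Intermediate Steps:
z = -1 (z = -1 + 0 = -1)
(z*24 - 23)*111 = (-1*24 - 23)*111 = (-24 - 23)*111 = -47*111 = -5217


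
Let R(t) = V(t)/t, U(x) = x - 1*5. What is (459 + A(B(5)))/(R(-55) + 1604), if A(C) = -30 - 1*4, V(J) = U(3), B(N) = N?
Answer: 23375/88222 ≈ 0.26496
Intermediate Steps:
U(x) = -5 + x (U(x) = x - 5 = -5 + x)
V(J) = -2 (V(J) = -5 + 3 = -2)
A(C) = -34 (A(C) = -30 - 4 = -34)
R(t) = -2/t
(459 + A(B(5)))/(R(-55) + 1604) = (459 - 34)/(-2/(-55) + 1604) = 425/(-2*(-1/55) + 1604) = 425/(2/55 + 1604) = 425/(88222/55) = 425*(55/88222) = 23375/88222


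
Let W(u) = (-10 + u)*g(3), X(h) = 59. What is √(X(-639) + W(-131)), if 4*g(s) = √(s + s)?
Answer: √(236 - 141*√6)/2 ≈ 5.2292*I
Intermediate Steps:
g(s) = √2*√s/4 (g(s) = √(s + s)/4 = √(2*s)/4 = (√2*√s)/4 = √2*√s/4)
W(u) = √6*(-10 + u)/4 (W(u) = (-10 + u)*(√2*√3/4) = (-10 + u)*(√6/4) = √6*(-10 + u)/4)
√(X(-639) + W(-131)) = √(59 + √6*(-10 - 131)/4) = √(59 + (¼)*√6*(-141)) = √(59 - 141*√6/4)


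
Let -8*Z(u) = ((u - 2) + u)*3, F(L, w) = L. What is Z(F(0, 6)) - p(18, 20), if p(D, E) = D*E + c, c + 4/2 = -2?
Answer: -1421/4 ≈ -355.25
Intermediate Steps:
c = -4 (c = -2 - 2 = -4)
Z(u) = ¾ - 3*u/4 (Z(u) = -((u - 2) + u)*3/8 = -((-2 + u) + u)*3/8 = -(-2 + 2*u)*3/8 = -(-6 + 6*u)/8 = ¾ - 3*u/4)
p(D, E) = -4 + D*E (p(D, E) = D*E - 4 = -4 + D*E)
Z(F(0, 6)) - p(18, 20) = (¾ - ¾*0) - (-4 + 18*20) = (¾ + 0) - (-4 + 360) = ¾ - 1*356 = ¾ - 356 = -1421/4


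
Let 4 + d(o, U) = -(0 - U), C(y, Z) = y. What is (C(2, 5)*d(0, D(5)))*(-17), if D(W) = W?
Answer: -34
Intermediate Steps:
d(o, U) = -4 + U (d(o, U) = -4 - (0 - U) = -4 - (-1)*U = -4 + U)
(C(2, 5)*d(0, D(5)))*(-17) = (2*(-4 + 5))*(-17) = (2*1)*(-17) = 2*(-17) = -34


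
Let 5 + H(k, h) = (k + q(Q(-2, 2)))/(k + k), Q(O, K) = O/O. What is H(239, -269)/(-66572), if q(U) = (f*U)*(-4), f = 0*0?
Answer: 9/133144 ≈ 6.7596e-5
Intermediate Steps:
Q(O, K) = 1
f = 0
q(U) = 0 (q(U) = (0*U)*(-4) = 0*(-4) = 0)
H(k, h) = -9/2 (H(k, h) = -5 + (k + 0)/(k + k) = -5 + k/((2*k)) = -5 + k*(1/(2*k)) = -5 + ½ = -9/2)
H(239, -269)/(-66572) = -9/2/(-66572) = -9/2*(-1/66572) = 9/133144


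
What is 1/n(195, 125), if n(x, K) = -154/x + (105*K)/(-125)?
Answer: -195/20629 ≈ -0.0094527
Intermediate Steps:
n(x, K) = -154/x - 21*K/25 (n(x, K) = -154/x + (105*K)*(-1/125) = -154/x - 21*K/25)
1/n(195, 125) = 1/(-154/195 - 21/25*125) = 1/(-154*1/195 - 105) = 1/(-154/195 - 105) = 1/(-20629/195) = -195/20629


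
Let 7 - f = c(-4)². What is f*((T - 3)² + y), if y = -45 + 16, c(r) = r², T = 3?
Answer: 7221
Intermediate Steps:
y = -29
f = -249 (f = 7 - ((-4)²)² = 7 - 1*16² = 7 - 1*256 = 7 - 256 = -249)
f*((T - 3)² + y) = -249*((3 - 3)² - 29) = -249*(0² - 29) = -249*(0 - 29) = -249*(-29) = 7221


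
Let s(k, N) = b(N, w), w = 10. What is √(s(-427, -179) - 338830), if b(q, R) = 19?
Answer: I*√338811 ≈ 582.07*I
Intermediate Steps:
s(k, N) = 19
√(s(-427, -179) - 338830) = √(19 - 338830) = √(-338811) = I*√338811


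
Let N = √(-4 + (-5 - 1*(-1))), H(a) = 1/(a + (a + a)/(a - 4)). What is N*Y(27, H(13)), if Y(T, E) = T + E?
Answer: 7740*I*√2/143 ≈ 76.546*I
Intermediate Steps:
H(a) = 1/(a + 2*a/(-4 + a)) (H(a) = 1/(a + (2*a)/(-4 + a)) = 1/(a + 2*a/(-4 + a)))
N = 2*I*√2 (N = √(-4 + (-5 + 1)) = √(-4 - 4) = √(-8) = 2*I*√2 ≈ 2.8284*I)
Y(T, E) = E + T
N*Y(27, H(13)) = (2*I*√2)*((-4 + 13)/(13*(-2 + 13)) + 27) = (2*I*√2)*((1/13)*9/11 + 27) = (2*I*√2)*((1/13)*(1/11)*9 + 27) = (2*I*√2)*(9/143 + 27) = (2*I*√2)*(3870/143) = 7740*I*√2/143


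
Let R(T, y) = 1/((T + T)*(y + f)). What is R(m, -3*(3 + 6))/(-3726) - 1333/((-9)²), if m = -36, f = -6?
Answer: -145691569/8852976 ≈ -16.457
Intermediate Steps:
R(T, y) = 1/(2*T*(-6 + y)) (R(T, y) = 1/((T + T)*(y - 6)) = 1/((2*T)*(-6 + y)) = 1/(2*T*(-6 + y)))
R(m, -3*(3 + 6))/(-3726) - 1333/((-9)²) = ((½)/(-36*(-6 - 3*(3 + 6))))/(-3726) - 1333/((-9)²) = ((½)*(-1/36)/(-6 - 3*9))*(-1/3726) - 1333/81 = ((½)*(-1/36)/(-6 - 27))*(-1/3726) - 1333*1/81 = ((½)*(-1/36)/(-33))*(-1/3726) - 1333/81 = ((½)*(-1/36)*(-1/33))*(-1/3726) - 1333/81 = (1/2376)*(-1/3726) - 1333/81 = -1/8852976 - 1333/81 = -145691569/8852976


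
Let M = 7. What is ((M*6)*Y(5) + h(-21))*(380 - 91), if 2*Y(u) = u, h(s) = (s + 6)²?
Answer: 95370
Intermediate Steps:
h(s) = (6 + s)²
Y(u) = u/2
((M*6)*Y(5) + h(-21))*(380 - 91) = ((7*6)*((½)*5) + (6 - 21)²)*(380 - 91) = (42*(5/2) + (-15)²)*289 = (105 + 225)*289 = 330*289 = 95370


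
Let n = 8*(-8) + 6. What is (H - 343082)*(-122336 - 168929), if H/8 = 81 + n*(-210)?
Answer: 71358177410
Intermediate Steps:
n = -58 (n = -64 + 6 = -58)
H = 98088 (H = 8*(81 - 58*(-210)) = 8*(81 + 12180) = 8*12261 = 98088)
(H - 343082)*(-122336 - 168929) = (98088 - 343082)*(-122336 - 168929) = -244994*(-291265) = 71358177410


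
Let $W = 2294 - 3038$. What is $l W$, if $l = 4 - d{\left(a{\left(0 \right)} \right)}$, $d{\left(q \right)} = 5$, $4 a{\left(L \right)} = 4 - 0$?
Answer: $744$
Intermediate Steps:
$a{\left(L \right)} = 1$ ($a{\left(L \right)} = \frac{4 - 0}{4} = \frac{4 + 0}{4} = \frac{1}{4} \cdot 4 = 1$)
$l = -1$ ($l = 4 - 5 = -1$)
$W = -744$
$l W = \left(-1\right) \left(-744\right) = 744$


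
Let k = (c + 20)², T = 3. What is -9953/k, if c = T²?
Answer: -9953/841 ≈ -11.835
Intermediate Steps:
c = 9 (c = 3² = 9)
k = 841 (k = (9 + 20)² = 29² = 841)
-9953/k = -9953/841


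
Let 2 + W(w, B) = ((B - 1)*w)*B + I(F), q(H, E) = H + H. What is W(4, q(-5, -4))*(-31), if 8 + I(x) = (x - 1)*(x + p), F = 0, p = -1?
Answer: -13361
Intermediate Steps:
q(H, E) = 2*H
I(x) = -8 + (-1 + x)**2 (I(x) = -8 + (x - 1)*(x - 1) = -8 + (-1 + x)*(-1 + x) = -8 + (-1 + x)**2)
W(w, B) = -9 + B*w*(-1 + B) (W(w, B) = -2 + (((B - 1)*w)*B + (-7 + 0**2 - 2*0)) = -2 + (((-1 + B)*w)*B + (-7 + 0 + 0)) = -2 + ((w*(-1 + B))*B - 7) = -2 + (B*w*(-1 + B) - 7) = -2 + (-7 + B*w*(-1 + B)) = -9 + B*w*(-1 + B))
W(4, q(-5, -4))*(-31) = (-9 + 4*(2*(-5))**2 - 1*2*(-5)*4)*(-31) = (-9 + 4*(-10)**2 - 1*(-10)*4)*(-31) = (-9 + 4*100 + 40)*(-31) = (-9 + 400 + 40)*(-31) = 431*(-31) = -13361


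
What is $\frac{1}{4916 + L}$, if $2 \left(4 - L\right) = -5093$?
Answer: $\frac{2}{14933} \approx 0.00013393$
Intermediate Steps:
$L = \frac{5101}{2}$ ($L = 4 - - \frac{5093}{2} = 4 + \frac{5093}{2} = \frac{5101}{2} \approx 2550.5$)
$\frac{1}{4916 + L} = \frac{1}{4916 + \frac{5101}{2}} = \frac{1}{\frac{14933}{2}} = \frac{2}{14933}$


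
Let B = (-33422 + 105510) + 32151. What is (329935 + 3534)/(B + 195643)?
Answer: 333469/299882 ≈ 1.1120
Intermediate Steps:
B = 104239 (B = 72088 + 32151 = 104239)
(329935 + 3534)/(B + 195643) = (329935 + 3534)/(104239 + 195643) = 333469/299882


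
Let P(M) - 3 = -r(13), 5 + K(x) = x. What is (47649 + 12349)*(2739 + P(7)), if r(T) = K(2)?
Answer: 164694510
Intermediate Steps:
K(x) = -5 + x
r(T) = -3 (r(T) = -5 + 2 = -3)
P(M) = 6 (P(M) = 3 - 1*(-3) = 3 + 3 = 6)
(47649 + 12349)*(2739 + P(7)) = (47649 + 12349)*(2739 + 6) = 59998*2745 = 164694510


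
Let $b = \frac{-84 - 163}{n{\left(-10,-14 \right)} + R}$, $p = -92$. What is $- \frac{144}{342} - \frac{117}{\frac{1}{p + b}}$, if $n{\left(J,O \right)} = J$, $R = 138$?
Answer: $\frac{26726105}{2432} \approx 10989.0$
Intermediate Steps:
$b = - \frac{247}{128}$ ($b = \frac{-84 - 163}{-10 + 138} = - \frac{247}{128} \approx -1.9297$)
$- \frac{144}{342} - \frac{117}{\frac{1}{p + b}} = - \frac{144}{342} - \frac{117}{\frac{1}{-92 - \frac{247}{128}}} = \left(-144\right) \frac{1}{342} - \frac{117}{\frac{1}{- \frac{12023}{128}}} = - \frac{8}{19} - \frac{117}{- \frac{128}{12023}} = - \frac{8}{19} - - \frac{1406691}{128} = - \frac{8}{19} + \frac{1406691}{128} = \frac{26726105}{2432}$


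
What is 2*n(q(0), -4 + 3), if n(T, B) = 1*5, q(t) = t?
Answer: 10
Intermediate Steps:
n(T, B) = 5
2*n(q(0), -4 + 3) = 2*5 = 10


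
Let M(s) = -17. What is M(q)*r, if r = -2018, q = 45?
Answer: 34306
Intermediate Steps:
M(q)*r = -17*(-2018) = 34306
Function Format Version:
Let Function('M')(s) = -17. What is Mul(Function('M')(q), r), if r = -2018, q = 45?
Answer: 34306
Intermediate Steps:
Mul(Function('M')(q), r) = Mul(-17, -2018) = 34306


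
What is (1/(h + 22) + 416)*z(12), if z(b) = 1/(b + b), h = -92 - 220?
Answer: 40213/2320 ≈ 17.333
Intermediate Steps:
h = -312
z(b) = 1/(2*b)
(1/(h + 22) + 416)*z(12) = (1/(-312 + 22) + 416)*((1/2)/12) = (1/(-290) + 416)*((1/2)*(1/12)) = (-1/290 + 416)*(1/24) = (120639/290)*(1/24) = 40213/2320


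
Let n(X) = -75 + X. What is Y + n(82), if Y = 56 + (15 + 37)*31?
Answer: 1675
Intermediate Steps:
Y = 1668 (Y = 56 + 52*31 = 56 + 1612 = 1668)
Y + n(82) = 1668 + (-75 + 82) = 1668 + 7 = 1675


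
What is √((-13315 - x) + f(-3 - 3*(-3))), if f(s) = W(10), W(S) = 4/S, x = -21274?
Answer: √198985/5 ≈ 89.215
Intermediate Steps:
f(s) = ⅖ (f(s) = 4/10 = 4*(⅒) = ⅖)
√((-13315 - x) + f(-3 - 3*(-3))) = √((-13315 - 1*(-21274)) + ⅖) = √((-13315 + 21274) + ⅖) = √(7959 + ⅖) = √(39797/5) = √198985/5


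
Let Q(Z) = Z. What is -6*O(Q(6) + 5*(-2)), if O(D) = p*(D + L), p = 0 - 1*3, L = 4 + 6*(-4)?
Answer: -432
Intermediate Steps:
L = -20 (L = 4 - 24 = -20)
p = -3 (p = 0 - 3 = -3)
O(D) = 60 - 3*D (O(D) = -3*(D - 20) = -3*(-20 + D) = 60 - 3*D)
-6*O(Q(6) + 5*(-2)) = -6*(60 - 3*(6 + 5*(-2))) = -6*(60 - 3*(6 - 10)) = -6*(60 - 3*(-4)) = -6*(60 + 12) = -6*72 = -432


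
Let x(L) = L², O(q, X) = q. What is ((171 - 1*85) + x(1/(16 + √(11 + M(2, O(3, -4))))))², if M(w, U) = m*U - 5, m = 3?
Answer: 24952392701529/3373402561 - 319695168*√15/3373402561 ≈ 7396.4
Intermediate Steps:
M(w, U) = -5 + 3*U (M(w, U) = 3*U - 5 = -5 + 3*U)
((171 - 1*85) + x(1/(16 + √(11 + M(2, O(3, -4))))))² = ((171 - 1*85) + (1/(16 + √(11 + (-5 + 3*3))))²)² = ((171 - 85) + (1/(16 + √(11 + (-5 + 9))))²)² = (86 + (1/(16 + √(11 + 4)))²)² = (86 + (1/(16 + √15))²)² = (86 + (16 + √15)⁻²)²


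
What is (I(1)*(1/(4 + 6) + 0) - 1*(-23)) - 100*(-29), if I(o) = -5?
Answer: 5845/2 ≈ 2922.5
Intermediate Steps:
(I(1)*(1/(4 + 6) + 0) - 1*(-23)) - 100*(-29) = (-5*(1/(4 + 6) + 0) - 1*(-23)) - 100*(-29) = (-5*(1/10 + 0) + 23) + 2900 = (-5*1/10 + 23) + 2900 = (-1/2 + 23) + 2900 = 45/2 + 2900 = 5845/2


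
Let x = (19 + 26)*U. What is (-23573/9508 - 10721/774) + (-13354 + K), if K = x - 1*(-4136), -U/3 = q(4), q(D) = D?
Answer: -35965588153/3679596 ≈ -9774.3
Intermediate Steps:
U = -12 (U = -3*4 = -12)
x = -540 (x = (19 + 26)*(-12) = 45*(-12) = -540)
K = 3596 (K = -540 - 1*(-4136) = -540 + 4136 = 3596)
(-23573/9508 - 10721/774) + (-13354 + K) = (-23573/9508 - 10721/774) + (-13354 + 3596) = (-23573*1/9508 - 10721*1/774) - 9758 = (-23573/9508 - 10721/774) - 9758 = -60090385/3679596 - 9758 = -35965588153/3679596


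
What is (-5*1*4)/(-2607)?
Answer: 20/2607 ≈ 0.0076717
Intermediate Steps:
(-5*1*4)/(-2607) = -5*4*(-1/2607) = -20*(-1/2607) = 20/2607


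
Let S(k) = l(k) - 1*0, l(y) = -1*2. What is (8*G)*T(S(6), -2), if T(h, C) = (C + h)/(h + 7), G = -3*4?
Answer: 384/5 ≈ 76.800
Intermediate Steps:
l(y) = -2
G = -12
S(k) = -2 (S(k) = -2 - 1*0 = -2 + 0 = -2)
T(h, C) = (C + h)/(7 + h)
(8*G)*T(S(6), -2) = (8*(-12))*((-2 - 2)/(7 - 2)) = -96*(-4)/5 = -96*(-4/5) = 384/5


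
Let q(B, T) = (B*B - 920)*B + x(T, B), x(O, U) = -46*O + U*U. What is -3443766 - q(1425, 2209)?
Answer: -2897702402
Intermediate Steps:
x(O, U) = U**2 - 46*O (x(O, U) = -46*O + U**2 = U**2 - 46*O)
q(B, T) = B**2 - 46*T + B*(-920 + B**2) (q(B, T) = (B*B - 920)*B + (B**2 - 46*T) = (B**2 - 920)*B + (B**2 - 46*T) = (-920 + B**2)*B + (B**2 - 46*T) = B*(-920 + B**2) + (B**2 - 46*T) = B**2 - 46*T + B*(-920 + B**2))
-3443766 - q(1425, 2209) = -3443766 - (1425**2 + 1425**3 - 920*1425 - 46*2209) = -3443766 - (2030625 + 2893640625 - 1311000 - 101614) = -3443766 - 1*2894258636 = -3443766 - 2894258636 = -2897702402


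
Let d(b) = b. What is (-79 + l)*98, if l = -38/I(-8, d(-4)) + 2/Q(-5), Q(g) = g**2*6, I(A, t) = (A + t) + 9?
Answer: -162484/25 ≈ -6499.4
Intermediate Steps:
I(A, t) = 9 + A + t
Q(g) = 6*g**2
l = 317/25 (l = -38/(9 - 8 - 4) + 2/((6*(-5)**2)) = -38/(-3) + 2/((6*25)) = -38*(-1/3) + 2/150 = 38/3 + 2*(1/150) = 38/3 + 1/75 = 317/25 ≈ 12.680)
(-79 + l)*98 = (-79 + 317/25)*98 = -1658/25*98 = -162484/25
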